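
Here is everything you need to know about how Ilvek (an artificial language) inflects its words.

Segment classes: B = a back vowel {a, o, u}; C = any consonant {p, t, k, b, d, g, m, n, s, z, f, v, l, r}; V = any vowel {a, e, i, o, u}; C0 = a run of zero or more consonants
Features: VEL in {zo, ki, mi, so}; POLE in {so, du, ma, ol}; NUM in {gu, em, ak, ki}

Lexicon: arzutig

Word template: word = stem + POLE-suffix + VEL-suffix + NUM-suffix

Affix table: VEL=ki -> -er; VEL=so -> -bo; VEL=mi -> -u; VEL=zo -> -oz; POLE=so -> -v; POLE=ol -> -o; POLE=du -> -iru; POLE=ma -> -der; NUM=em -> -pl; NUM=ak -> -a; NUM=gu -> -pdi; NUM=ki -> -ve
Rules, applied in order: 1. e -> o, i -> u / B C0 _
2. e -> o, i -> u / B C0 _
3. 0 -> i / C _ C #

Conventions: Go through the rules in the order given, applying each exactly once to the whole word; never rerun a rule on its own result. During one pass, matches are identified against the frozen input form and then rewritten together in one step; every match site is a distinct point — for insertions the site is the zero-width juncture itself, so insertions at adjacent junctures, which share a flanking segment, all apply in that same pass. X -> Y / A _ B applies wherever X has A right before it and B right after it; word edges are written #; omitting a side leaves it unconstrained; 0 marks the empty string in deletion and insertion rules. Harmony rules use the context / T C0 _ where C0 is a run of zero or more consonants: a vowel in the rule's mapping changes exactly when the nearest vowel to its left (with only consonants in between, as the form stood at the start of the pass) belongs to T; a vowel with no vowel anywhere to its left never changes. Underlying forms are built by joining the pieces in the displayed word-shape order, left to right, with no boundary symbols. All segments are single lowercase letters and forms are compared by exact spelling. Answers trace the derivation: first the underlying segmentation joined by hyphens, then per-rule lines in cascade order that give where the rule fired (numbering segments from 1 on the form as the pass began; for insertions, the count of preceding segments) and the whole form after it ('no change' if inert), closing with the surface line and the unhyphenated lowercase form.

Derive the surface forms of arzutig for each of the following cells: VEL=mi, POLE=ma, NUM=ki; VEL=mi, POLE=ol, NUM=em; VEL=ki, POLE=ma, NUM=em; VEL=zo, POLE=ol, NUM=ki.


cell VEL=mi, POLE=ma, NUM=ki:
underlying: arzutig-der-u-ve
1. e -> o, i -> u / B C0 _: fires at position(s) 6, 13: arzutugderuvo
2. e -> o, i -> u / B C0 _: fires at position(s) 9: arzutugdoruvo
3. 0 -> i / C _ C #: no change
surface: arzutugdoruvo

cell VEL=mi, POLE=ol, NUM=em:
underlying: arzutig-o-u-pl
1. e -> o, i -> u / B C0 _: fires at position(s) 6: arzutugoupl
2. e -> o, i -> u / B C0 _: no change
3. 0 -> i / C _ C #: inserts after position(s) 10: arzutugoupil
surface: arzutugoupil

cell VEL=ki, POLE=ma, NUM=em:
underlying: arzutig-der-er-pl
1. e -> o, i -> u / B C0 _: fires at position(s) 6: arzutugdererpl
2. e -> o, i -> u / B C0 _: fires at position(s) 9: arzutugdorerpl
3. 0 -> i / C _ C #: inserts after position(s) 13: arzutugdorerpil
surface: arzutugdorerpil

cell VEL=zo, POLE=ol, NUM=ki:
underlying: arzutig-o-oz-ve
1. e -> o, i -> u / B C0 _: fires at position(s) 6, 12: arzutugoozvo
2. e -> o, i -> u / B C0 _: no change
3. 0 -> i / C _ C #: no change
surface: arzutugoozvo


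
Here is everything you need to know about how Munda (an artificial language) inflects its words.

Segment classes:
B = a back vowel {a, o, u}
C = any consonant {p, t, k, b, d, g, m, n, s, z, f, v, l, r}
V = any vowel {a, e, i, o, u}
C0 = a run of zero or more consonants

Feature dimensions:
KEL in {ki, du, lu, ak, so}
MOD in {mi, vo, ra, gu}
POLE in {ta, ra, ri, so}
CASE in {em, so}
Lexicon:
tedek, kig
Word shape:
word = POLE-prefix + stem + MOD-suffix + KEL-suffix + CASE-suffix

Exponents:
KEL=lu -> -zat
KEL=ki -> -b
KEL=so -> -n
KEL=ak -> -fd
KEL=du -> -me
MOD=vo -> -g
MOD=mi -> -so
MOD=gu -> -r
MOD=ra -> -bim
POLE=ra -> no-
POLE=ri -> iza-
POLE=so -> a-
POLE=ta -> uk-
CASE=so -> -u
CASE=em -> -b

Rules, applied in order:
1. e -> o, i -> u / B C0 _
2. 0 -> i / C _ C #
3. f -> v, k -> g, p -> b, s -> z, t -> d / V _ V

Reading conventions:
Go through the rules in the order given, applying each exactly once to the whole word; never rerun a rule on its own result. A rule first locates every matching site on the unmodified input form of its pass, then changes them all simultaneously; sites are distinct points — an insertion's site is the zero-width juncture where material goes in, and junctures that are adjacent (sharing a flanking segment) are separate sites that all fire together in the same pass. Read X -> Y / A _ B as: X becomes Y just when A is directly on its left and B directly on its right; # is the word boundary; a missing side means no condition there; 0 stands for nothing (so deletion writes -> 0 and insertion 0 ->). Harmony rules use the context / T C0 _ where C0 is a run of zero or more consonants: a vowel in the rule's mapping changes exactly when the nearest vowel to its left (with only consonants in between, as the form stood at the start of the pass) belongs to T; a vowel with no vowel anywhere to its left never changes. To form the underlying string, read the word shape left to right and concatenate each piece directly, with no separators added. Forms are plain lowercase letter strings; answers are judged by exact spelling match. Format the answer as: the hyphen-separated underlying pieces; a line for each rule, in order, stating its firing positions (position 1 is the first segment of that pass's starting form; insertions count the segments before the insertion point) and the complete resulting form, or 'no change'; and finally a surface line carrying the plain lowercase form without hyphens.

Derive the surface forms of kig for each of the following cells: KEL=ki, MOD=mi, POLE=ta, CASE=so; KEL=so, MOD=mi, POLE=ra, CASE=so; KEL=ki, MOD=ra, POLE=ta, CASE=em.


cell KEL=ki, MOD=mi, POLE=ta, CASE=so:
underlying: uk-kig-so-b-u
1. e -> o, i -> u / B C0 _: fires at position(s) 4: ukkugsobu
2. 0 -> i / C _ C #: no change
3. f -> v, k -> g, p -> b, s -> z, t -> d / V _ V: no change
surface: ukkugsobu

cell KEL=so, MOD=mi, POLE=ra, CASE=so:
underlying: no-kig-so-n-u
1. e -> o, i -> u / B C0 _: fires at position(s) 4: nokugsonu
2. 0 -> i / C _ C #: no change
3. f -> v, k -> g, p -> b, s -> z, t -> d / V _ V: fires at position(s) 3: nogugsonu
surface: nogugsonu

cell KEL=ki, MOD=ra, POLE=ta, CASE=em:
underlying: uk-kig-bim-b-b
1. e -> o, i -> u / B C0 _: fires at position(s) 4: ukkugbimbb
2. 0 -> i / C _ C #: inserts after position(s) 9: ukkugbimbib
3. f -> v, k -> g, p -> b, s -> z, t -> d / V _ V: no change
surface: ukkugbimbib


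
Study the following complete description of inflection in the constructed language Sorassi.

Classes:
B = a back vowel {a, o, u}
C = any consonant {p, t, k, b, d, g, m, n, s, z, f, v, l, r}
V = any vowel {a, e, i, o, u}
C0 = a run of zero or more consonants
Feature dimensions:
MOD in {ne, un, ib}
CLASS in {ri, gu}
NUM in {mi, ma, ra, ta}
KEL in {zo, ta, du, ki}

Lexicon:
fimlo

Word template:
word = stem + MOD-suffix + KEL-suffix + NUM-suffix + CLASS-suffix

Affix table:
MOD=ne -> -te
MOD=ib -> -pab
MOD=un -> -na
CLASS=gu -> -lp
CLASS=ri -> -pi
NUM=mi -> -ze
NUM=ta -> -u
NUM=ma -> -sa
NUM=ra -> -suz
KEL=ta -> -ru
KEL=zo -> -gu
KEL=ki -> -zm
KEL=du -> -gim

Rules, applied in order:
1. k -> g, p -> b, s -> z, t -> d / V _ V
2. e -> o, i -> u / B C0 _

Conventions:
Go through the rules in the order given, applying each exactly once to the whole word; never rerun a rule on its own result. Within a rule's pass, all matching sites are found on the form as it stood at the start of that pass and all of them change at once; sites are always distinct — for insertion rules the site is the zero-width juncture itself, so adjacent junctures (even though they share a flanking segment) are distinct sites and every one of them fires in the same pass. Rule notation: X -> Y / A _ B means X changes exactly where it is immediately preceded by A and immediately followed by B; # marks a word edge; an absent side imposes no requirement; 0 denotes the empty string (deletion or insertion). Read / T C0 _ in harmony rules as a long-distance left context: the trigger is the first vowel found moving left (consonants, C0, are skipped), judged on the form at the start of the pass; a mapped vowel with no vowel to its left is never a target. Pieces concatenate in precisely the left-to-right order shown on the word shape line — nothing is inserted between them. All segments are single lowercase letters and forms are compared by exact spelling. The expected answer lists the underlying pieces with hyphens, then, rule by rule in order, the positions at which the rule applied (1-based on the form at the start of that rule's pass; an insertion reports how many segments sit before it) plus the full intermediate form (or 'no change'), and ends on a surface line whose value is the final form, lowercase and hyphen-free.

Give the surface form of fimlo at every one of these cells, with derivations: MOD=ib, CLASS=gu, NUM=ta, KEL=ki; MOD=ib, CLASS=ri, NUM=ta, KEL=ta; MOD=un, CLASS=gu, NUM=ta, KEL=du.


cell MOD=ib, CLASS=gu, NUM=ta, KEL=ki:
underlying: fimlo-pab-zm-u-lp
1. k -> g, p -> b, s -> z, t -> d / V _ V: fires at position(s) 6: fimlobabzmulp
2. e -> o, i -> u / B C0 _: no change
surface: fimlobabzmulp

cell MOD=ib, CLASS=ri, NUM=ta, KEL=ta:
underlying: fimlo-pab-ru-u-pi
1. k -> g, p -> b, s -> z, t -> d / V _ V: fires at position(s) 6, 12: fimlobabruubi
2. e -> o, i -> u / B C0 _: fires at position(s) 13: fimlobabruubu
surface: fimlobabruubu

cell MOD=un, CLASS=gu, NUM=ta, KEL=du:
underlying: fimlo-na-gim-u-lp
1. k -> g, p -> b, s -> z, t -> d / V _ V: no change
2. e -> o, i -> u / B C0 _: fires at position(s) 9: fimlonagumulp
surface: fimlonagumulp


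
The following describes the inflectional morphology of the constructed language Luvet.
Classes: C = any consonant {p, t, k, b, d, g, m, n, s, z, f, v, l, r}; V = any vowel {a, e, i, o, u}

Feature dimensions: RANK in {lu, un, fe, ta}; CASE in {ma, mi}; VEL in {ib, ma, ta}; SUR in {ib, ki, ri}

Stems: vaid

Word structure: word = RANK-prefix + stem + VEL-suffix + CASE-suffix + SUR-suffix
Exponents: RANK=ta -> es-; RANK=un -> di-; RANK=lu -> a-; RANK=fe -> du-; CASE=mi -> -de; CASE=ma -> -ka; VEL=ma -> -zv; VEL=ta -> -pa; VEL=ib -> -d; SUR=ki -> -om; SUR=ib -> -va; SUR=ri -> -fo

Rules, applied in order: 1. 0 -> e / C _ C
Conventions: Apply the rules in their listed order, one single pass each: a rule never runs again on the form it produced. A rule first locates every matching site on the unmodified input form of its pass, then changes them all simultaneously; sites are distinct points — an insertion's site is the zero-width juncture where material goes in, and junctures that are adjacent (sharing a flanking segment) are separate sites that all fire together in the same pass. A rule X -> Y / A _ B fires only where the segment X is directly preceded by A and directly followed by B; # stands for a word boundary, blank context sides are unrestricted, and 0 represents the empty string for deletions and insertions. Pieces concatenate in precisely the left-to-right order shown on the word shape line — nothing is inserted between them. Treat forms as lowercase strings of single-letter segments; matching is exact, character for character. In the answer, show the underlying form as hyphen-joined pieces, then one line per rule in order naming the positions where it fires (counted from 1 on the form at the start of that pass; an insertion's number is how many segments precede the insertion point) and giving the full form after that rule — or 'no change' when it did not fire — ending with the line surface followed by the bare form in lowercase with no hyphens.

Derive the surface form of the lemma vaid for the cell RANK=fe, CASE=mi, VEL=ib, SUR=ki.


underlying: du-vaid-d-de-om
1. 0 -> e / C _ C: inserts after position(s) 6, 7: duvaidededeom
surface: duvaidededeom


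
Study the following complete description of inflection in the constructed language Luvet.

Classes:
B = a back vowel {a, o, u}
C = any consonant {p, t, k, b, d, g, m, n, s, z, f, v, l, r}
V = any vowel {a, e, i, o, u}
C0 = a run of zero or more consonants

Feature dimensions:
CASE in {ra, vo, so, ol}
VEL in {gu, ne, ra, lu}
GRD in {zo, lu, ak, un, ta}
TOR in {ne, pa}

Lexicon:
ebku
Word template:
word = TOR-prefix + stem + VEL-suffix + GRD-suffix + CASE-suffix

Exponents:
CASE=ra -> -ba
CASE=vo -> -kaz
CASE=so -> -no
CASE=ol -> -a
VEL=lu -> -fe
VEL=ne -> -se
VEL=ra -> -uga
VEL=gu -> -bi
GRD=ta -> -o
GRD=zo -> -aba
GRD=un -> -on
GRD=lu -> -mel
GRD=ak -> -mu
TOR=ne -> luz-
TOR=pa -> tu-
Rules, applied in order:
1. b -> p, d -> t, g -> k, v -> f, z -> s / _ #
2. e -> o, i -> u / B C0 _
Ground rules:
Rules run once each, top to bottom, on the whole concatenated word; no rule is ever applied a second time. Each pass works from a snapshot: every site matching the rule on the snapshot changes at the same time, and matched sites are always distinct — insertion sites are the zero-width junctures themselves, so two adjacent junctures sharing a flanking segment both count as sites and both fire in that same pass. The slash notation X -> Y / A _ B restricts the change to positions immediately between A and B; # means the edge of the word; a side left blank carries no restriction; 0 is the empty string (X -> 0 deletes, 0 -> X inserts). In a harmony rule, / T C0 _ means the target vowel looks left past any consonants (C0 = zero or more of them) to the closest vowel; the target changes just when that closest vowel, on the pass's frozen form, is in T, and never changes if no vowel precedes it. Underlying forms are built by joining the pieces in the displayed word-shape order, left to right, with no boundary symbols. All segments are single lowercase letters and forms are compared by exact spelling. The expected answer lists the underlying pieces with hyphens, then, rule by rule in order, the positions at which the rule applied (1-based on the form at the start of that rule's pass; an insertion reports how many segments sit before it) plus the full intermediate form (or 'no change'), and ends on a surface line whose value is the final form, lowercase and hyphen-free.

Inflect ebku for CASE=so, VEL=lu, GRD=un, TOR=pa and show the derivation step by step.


underlying: tu-ebku-fe-on-no
1. b -> p, d -> t, g -> k, v -> f, z -> s / _ #: no change
2. e -> o, i -> u / B C0 _: fires at position(s) 3, 8: tuobkufoonno
surface: tuobkufoonno


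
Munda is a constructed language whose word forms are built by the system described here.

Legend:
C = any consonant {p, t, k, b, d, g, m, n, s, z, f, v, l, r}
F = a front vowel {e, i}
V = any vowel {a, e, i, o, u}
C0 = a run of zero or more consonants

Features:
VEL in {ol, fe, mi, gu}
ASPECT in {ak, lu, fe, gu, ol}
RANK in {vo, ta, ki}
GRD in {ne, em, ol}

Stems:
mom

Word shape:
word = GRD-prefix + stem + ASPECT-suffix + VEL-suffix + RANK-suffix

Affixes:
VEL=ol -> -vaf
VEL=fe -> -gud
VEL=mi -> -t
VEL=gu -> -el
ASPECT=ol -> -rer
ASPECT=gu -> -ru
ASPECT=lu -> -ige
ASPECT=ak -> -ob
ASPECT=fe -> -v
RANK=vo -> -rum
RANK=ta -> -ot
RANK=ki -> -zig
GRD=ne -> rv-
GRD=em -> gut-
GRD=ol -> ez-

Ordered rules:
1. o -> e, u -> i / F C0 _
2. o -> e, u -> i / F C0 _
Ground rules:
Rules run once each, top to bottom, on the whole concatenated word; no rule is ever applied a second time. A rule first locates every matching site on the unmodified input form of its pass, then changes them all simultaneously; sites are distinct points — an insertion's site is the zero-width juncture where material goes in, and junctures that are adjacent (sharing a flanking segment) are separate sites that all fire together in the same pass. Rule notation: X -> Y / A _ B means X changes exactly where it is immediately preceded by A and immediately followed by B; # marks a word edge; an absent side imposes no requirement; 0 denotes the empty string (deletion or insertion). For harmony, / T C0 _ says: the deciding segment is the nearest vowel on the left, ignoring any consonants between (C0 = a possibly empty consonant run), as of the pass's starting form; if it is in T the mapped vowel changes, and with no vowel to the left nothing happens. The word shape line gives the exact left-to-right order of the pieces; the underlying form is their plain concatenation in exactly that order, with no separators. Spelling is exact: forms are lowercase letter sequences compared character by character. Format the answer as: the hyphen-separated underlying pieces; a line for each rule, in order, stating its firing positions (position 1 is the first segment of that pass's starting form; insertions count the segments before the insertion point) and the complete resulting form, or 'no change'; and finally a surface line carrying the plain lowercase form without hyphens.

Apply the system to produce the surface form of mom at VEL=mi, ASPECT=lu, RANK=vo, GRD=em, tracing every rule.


underlying: gut-mom-ige-t-rum
1. o -> e, u -> i / F C0 _: fires at position(s) 12: gutmomigetrim
2. o -> e, u -> i / F C0 _: no change
surface: gutmomigetrim


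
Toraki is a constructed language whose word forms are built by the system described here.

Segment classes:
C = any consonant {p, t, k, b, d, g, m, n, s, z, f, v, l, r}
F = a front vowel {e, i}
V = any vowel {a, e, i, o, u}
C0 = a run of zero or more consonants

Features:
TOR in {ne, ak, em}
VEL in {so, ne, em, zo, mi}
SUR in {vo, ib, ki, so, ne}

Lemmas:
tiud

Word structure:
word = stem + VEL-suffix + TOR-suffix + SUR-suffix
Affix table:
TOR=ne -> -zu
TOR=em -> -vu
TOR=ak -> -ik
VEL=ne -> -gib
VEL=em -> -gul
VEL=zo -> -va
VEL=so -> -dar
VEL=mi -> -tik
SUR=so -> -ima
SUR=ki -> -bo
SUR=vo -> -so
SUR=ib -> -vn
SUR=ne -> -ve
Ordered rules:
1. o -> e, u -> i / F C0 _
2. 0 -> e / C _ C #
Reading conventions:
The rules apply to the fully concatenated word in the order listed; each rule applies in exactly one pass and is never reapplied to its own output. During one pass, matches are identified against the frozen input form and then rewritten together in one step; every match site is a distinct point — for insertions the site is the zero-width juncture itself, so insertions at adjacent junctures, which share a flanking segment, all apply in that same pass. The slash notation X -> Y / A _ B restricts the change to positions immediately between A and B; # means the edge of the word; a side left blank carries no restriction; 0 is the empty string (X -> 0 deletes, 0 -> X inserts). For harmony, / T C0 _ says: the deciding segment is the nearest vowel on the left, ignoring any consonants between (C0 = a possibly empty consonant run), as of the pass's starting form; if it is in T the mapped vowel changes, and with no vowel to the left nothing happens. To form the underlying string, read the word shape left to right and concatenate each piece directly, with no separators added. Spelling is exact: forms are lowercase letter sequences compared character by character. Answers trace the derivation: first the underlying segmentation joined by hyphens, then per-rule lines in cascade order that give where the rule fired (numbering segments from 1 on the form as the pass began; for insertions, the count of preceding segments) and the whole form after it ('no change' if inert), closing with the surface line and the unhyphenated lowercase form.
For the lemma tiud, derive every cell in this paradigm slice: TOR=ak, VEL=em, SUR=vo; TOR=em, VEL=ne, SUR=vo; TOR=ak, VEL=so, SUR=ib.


cell TOR=ak, VEL=em, SUR=vo:
underlying: tiud-gul-ik-so
1. o -> e, u -> i / F C0 _: fires at position(s) 3, 11: tiidgulikse
2. 0 -> e / C _ C #: no change
surface: tiidgulikse

cell TOR=em, VEL=ne, SUR=vo:
underlying: tiud-gib-vu-so
1. o -> e, u -> i / F C0 _: fires at position(s) 3, 9: tiidgibviso
2. 0 -> e / C _ C #: no change
surface: tiidgibviso

cell TOR=ak, VEL=so, SUR=ib:
underlying: tiud-dar-ik-vn
1. o -> e, u -> i / F C0 _: fires at position(s) 3: tiiddarikvn
2. 0 -> e / C _ C #: inserts after position(s) 10: tiiddarikven
surface: tiiddarikven


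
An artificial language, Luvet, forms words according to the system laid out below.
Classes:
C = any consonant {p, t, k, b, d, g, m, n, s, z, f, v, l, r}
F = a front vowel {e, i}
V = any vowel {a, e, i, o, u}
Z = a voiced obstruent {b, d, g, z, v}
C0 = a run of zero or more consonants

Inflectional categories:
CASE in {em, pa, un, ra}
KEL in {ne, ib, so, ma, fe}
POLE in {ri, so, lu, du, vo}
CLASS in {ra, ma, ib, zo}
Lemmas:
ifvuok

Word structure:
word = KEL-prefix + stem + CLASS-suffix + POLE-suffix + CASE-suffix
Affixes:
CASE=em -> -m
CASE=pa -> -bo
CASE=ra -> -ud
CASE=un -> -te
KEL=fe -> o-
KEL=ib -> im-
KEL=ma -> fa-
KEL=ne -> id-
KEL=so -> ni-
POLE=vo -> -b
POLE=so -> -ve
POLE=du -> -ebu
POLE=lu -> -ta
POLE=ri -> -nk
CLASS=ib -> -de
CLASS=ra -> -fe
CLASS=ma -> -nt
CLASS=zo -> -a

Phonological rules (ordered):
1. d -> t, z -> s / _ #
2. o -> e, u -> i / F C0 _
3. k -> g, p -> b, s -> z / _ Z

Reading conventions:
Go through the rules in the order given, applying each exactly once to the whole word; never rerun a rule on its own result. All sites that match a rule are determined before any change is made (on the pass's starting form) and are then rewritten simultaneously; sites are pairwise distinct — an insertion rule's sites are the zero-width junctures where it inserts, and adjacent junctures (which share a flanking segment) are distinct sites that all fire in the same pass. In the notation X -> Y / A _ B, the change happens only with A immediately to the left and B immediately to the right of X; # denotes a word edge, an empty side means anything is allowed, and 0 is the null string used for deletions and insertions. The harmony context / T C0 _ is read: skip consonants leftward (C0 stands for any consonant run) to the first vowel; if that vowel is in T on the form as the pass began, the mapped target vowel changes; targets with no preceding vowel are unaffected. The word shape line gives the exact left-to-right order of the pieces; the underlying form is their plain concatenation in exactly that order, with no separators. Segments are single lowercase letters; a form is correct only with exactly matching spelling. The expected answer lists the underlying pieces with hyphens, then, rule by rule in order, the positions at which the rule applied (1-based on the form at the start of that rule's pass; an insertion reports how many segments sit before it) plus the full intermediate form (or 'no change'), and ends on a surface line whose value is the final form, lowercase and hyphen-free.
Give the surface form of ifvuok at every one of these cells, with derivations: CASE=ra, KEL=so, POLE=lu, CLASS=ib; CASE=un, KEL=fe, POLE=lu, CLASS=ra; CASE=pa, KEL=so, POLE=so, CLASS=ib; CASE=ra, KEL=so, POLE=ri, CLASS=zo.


cell CASE=ra, KEL=so, POLE=lu, CLASS=ib:
underlying: ni-ifvuok-de-ta-ud
1. d -> t, z -> s / _ #: fires at position(s) 14: niifvuokdetaut
2. o -> e, u -> i / F C0 _: fires at position(s) 6: niifviokdetaut
3. k -> g, p -> b, s -> z / _ Z: fires at position(s) 8: niifviogdetaut
surface: niifviogdetaut

cell CASE=un, KEL=fe, POLE=lu, CLASS=ra:
underlying: o-ifvuok-fe-ta-te
1. d -> t, z -> s / _ #: no change
2. o -> e, u -> i / F C0 _: fires at position(s) 5: oifviokfetate
3. k -> g, p -> b, s -> z / _ Z: no change
surface: oifviokfetate

cell CASE=pa, KEL=so, POLE=so, CLASS=ib:
underlying: ni-ifvuok-de-ve-bo
1. d -> t, z -> s / _ #: no change
2. o -> e, u -> i / F C0 _: fires at position(s) 6, 14: niifviokdevebe
3. k -> g, p -> b, s -> z / _ Z: fires at position(s) 8: niifviogdevebe
surface: niifviogdevebe

cell CASE=ra, KEL=so, POLE=ri, CLASS=zo:
underlying: ni-ifvuok-a-nk-ud
1. d -> t, z -> s / _ #: fires at position(s) 13: niifvuokankut
2. o -> e, u -> i / F C0 _: fires at position(s) 6: niifviokankut
3. k -> g, p -> b, s -> z / _ Z: no change
surface: niifviokankut


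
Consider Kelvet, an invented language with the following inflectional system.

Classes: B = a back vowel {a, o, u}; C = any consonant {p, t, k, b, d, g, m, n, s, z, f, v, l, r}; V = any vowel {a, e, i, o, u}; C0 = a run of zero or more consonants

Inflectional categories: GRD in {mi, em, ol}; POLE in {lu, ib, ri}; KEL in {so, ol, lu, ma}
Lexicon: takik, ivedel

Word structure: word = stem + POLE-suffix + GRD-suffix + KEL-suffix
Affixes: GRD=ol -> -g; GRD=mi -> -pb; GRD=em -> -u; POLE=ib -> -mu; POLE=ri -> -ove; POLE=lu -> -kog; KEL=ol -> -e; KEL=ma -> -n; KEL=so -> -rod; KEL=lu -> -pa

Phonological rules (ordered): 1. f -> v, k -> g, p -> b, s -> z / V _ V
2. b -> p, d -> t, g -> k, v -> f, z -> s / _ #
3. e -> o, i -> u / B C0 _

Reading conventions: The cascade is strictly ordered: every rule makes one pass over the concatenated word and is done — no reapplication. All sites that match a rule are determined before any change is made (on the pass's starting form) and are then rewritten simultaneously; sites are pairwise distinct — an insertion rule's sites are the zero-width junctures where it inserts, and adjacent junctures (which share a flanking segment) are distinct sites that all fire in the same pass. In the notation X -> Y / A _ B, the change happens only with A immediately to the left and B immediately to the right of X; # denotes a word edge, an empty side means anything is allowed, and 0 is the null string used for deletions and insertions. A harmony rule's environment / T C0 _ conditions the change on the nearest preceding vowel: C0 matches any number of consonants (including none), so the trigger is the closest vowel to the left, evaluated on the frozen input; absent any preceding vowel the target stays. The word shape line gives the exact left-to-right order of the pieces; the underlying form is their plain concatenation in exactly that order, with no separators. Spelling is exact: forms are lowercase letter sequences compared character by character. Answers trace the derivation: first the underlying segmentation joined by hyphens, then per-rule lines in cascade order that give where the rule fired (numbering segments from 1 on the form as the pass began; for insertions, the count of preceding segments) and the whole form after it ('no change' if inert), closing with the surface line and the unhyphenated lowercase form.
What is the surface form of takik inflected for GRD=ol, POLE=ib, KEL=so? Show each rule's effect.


underlying: takik-mu-g-rod
1. f -> v, k -> g, p -> b, s -> z / V _ V: fires at position(s) 3: tagikmugrod
2. b -> p, d -> t, g -> k, v -> f, z -> s / _ #: fires at position(s) 11: tagikmugrot
3. e -> o, i -> u / B C0 _: fires at position(s) 4: tagukmugrot
surface: tagukmugrot


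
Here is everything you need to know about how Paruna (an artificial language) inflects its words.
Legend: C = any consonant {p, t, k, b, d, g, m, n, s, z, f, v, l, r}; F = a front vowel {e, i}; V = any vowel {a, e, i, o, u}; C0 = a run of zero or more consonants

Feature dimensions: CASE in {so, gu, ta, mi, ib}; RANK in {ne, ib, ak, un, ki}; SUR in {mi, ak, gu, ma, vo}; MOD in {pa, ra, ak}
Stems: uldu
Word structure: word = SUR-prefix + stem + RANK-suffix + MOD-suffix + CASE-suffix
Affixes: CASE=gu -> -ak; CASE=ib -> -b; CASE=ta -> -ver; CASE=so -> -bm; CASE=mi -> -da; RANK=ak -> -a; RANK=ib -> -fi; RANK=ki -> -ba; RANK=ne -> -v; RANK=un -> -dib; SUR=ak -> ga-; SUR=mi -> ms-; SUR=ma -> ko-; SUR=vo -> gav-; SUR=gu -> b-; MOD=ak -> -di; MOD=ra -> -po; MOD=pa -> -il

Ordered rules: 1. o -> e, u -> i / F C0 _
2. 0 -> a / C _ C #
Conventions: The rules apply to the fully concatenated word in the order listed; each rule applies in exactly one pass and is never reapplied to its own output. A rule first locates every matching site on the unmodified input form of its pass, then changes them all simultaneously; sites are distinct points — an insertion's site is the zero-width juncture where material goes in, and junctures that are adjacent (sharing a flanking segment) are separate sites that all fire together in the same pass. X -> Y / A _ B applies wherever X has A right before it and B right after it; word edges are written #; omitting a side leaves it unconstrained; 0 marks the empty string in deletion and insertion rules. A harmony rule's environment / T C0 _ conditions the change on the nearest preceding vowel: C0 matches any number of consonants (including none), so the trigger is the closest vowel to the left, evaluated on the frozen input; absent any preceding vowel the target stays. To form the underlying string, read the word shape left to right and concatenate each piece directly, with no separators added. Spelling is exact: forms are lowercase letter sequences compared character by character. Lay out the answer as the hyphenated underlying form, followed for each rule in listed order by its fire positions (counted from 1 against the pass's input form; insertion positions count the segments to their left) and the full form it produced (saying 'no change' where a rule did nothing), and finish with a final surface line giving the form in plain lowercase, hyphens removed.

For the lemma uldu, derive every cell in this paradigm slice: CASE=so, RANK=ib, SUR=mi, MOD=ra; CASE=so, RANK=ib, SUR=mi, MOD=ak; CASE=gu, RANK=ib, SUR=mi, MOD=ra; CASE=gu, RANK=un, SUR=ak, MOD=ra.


cell CASE=so, RANK=ib, SUR=mi, MOD=ra:
underlying: ms-uldu-fi-po-bm
1. o -> e, u -> i / F C0 _: fires at position(s) 10: msuldufipebm
2. 0 -> a / C _ C #: inserts after position(s) 11: msuldufipebam
surface: msuldufipebam

cell CASE=so, RANK=ib, SUR=mi, MOD=ak:
underlying: ms-uldu-fi-di-bm
1. o -> e, u -> i / F C0 _: no change
2. 0 -> a / C _ C #: inserts after position(s) 11: msuldufidibam
surface: msuldufidibam

cell CASE=gu, RANK=ib, SUR=mi, MOD=ra:
underlying: ms-uldu-fi-po-ak
1. o -> e, u -> i / F C0 _: fires at position(s) 10: msuldufipeak
2. 0 -> a / C _ C #: no change
surface: msuldufipeak

cell CASE=gu, RANK=un, SUR=ak, MOD=ra:
underlying: ga-uldu-dib-po-ak
1. o -> e, u -> i / F C0 _: fires at position(s) 11: gauldudibpeak
2. 0 -> a / C _ C #: no change
surface: gauldudibpeak


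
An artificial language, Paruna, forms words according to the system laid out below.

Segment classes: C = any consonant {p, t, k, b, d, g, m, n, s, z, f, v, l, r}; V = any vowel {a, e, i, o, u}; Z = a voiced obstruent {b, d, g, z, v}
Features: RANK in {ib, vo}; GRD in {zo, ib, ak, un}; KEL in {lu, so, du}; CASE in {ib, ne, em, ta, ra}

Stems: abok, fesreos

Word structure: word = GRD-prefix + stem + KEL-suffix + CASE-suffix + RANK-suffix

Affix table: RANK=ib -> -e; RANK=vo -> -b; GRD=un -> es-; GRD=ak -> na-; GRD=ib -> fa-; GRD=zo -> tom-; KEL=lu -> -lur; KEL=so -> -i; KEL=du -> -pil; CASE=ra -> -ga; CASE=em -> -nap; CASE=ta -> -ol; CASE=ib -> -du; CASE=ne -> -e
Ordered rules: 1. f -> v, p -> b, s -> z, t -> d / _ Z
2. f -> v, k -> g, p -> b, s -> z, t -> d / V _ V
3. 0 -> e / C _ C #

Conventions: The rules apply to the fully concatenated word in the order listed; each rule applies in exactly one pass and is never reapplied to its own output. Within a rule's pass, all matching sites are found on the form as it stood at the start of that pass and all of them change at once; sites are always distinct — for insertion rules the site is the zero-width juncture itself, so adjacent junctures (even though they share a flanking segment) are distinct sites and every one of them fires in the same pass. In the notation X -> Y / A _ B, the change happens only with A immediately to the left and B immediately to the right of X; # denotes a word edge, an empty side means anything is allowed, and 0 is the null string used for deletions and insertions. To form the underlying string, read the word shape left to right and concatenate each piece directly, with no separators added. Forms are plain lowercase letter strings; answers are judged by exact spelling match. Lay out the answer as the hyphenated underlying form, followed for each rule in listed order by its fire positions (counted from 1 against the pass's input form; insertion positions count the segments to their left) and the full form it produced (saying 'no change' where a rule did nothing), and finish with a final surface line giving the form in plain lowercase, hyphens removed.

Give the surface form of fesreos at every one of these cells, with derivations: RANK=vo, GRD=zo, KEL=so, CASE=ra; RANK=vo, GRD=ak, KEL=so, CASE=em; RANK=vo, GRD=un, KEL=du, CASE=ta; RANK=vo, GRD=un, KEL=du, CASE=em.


cell RANK=vo, GRD=zo, KEL=so, CASE=ra:
underlying: tom-fesreos-i-ga-b
1. f -> v, p -> b, s -> z, t -> d / _ Z: no change
2. f -> v, k -> g, p -> b, s -> z, t -> d / V _ V: fires at position(s) 10: tomfesreozigab
3. 0 -> e / C _ C #: no change
surface: tomfesreozigab

cell RANK=vo, GRD=ak, KEL=so, CASE=em:
underlying: na-fesreos-i-nap-b
1. f -> v, p -> b, s -> z, t -> d / _ Z: fires at position(s) 13: nafesreosinabb
2. f -> v, k -> g, p -> b, s -> z, t -> d / V _ V: fires at position(s) 3, 9: navesreozinabb
3. 0 -> e / C _ C #: inserts after position(s) 13: navesreozinabeb
surface: navesreozinabeb

cell RANK=vo, GRD=un, KEL=du, CASE=ta:
underlying: es-fesreos-pil-ol-b
1. f -> v, p -> b, s -> z, t -> d / _ Z: no change
2. f -> v, k -> g, p -> b, s -> z, t -> d / V _ V: no change
3. 0 -> e / C _ C #: inserts after position(s) 14: esfesreospiloleb
surface: esfesreospiloleb

cell RANK=vo, GRD=un, KEL=du, CASE=em:
underlying: es-fesreos-pil-nap-b
1. f -> v, p -> b, s -> z, t -> d / _ Z: fires at position(s) 15: esfesreospilnabb
2. f -> v, k -> g, p -> b, s -> z, t -> d / V _ V: no change
3. 0 -> e / C _ C #: inserts after position(s) 15: esfesreospilnabeb
surface: esfesreospilnabeb


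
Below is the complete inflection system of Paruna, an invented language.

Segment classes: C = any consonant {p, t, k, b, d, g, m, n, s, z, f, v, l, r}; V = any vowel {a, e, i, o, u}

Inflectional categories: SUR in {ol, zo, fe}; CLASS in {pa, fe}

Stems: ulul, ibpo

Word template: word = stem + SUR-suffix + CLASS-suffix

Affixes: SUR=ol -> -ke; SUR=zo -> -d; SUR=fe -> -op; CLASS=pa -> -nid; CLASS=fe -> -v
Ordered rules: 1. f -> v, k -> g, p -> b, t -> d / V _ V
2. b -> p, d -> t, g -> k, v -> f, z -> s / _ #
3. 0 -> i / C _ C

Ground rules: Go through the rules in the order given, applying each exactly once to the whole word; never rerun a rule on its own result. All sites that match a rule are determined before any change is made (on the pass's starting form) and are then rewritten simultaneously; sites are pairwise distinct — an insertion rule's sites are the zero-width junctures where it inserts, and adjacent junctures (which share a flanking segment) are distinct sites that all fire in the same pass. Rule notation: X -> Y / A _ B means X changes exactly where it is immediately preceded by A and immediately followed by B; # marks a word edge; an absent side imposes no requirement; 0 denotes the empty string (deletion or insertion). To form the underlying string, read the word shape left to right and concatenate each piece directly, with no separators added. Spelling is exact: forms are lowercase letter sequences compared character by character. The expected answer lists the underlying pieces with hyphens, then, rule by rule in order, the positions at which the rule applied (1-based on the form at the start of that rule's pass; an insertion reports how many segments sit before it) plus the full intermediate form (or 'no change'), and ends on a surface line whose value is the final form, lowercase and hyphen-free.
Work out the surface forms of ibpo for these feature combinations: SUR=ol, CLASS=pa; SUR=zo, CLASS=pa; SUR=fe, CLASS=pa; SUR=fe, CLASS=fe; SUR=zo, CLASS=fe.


cell SUR=ol, CLASS=pa:
underlying: ibpo-ke-nid
1. f -> v, k -> g, p -> b, t -> d / V _ V: fires at position(s) 5: ibpogenid
2. b -> p, d -> t, g -> k, v -> f, z -> s / _ #: fires at position(s) 9: ibpogenit
3. 0 -> i / C _ C: inserts after position(s) 2: ibipogenit
surface: ibipogenit

cell SUR=zo, CLASS=pa:
underlying: ibpo-d-nid
1. f -> v, k -> g, p -> b, t -> d / V _ V: no change
2. b -> p, d -> t, g -> k, v -> f, z -> s / _ #: fires at position(s) 8: ibpodnit
3. 0 -> i / C _ C: inserts after position(s) 2, 5: ibipodinit
surface: ibipodinit

cell SUR=fe, CLASS=pa:
underlying: ibpo-op-nid
1. f -> v, k -> g, p -> b, t -> d / V _ V: no change
2. b -> p, d -> t, g -> k, v -> f, z -> s / _ #: fires at position(s) 9: ibpoopnit
3. 0 -> i / C _ C: inserts after position(s) 2, 6: ibipoopinit
surface: ibipoopinit

cell SUR=fe, CLASS=fe:
underlying: ibpo-op-v
1. f -> v, k -> g, p -> b, t -> d / V _ V: no change
2. b -> p, d -> t, g -> k, v -> f, z -> s / _ #: fires at position(s) 7: ibpoopf
3. 0 -> i / C _ C: inserts after position(s) 2, 6: ibipoopif
surface: ibipoopif

cell SUR=zo, CLASS=fe:
underlying: ibpo-d-v
1. f -> v, k -> g, p -> b, t -> d / V _ V: no change
2. b -> p, d -> t, g -> k, v -> f, z -> s / _ #: fires at position(s) 6: ibpodf
3. 0 -> i / C _ C: inserts after position(s) 2, 5: ibipodif
surface: ibipodif


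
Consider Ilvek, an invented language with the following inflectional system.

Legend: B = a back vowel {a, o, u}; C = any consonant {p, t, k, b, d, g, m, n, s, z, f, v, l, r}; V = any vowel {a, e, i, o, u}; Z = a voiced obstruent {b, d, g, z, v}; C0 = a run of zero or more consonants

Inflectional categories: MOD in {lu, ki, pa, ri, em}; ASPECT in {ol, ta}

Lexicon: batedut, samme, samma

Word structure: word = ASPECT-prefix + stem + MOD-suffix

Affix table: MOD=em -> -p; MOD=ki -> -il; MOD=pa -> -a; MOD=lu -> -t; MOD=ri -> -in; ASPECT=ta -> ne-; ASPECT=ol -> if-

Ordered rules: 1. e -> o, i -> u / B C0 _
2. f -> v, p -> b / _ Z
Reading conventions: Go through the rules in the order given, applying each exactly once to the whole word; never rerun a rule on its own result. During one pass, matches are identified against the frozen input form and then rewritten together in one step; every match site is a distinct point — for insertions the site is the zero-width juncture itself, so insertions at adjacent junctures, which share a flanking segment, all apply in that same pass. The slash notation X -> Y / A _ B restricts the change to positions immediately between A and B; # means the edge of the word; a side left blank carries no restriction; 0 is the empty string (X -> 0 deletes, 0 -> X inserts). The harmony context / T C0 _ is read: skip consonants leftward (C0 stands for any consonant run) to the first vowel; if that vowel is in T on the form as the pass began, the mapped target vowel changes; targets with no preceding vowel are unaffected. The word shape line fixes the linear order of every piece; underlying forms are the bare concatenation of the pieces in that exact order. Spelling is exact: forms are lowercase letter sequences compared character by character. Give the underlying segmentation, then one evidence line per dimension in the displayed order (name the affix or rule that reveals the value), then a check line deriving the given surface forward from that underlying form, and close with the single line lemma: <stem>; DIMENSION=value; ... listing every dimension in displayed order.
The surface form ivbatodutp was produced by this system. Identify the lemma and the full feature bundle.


underlying: if-batedut-p
MOD=em - signalled by the affix -p
ASPECT=ol - signalled by the affix if-
check: ifbatedutp -> ifbatodutp -> ivbatodutp
lemma: batedut; MOD=em; ASPECT=ol


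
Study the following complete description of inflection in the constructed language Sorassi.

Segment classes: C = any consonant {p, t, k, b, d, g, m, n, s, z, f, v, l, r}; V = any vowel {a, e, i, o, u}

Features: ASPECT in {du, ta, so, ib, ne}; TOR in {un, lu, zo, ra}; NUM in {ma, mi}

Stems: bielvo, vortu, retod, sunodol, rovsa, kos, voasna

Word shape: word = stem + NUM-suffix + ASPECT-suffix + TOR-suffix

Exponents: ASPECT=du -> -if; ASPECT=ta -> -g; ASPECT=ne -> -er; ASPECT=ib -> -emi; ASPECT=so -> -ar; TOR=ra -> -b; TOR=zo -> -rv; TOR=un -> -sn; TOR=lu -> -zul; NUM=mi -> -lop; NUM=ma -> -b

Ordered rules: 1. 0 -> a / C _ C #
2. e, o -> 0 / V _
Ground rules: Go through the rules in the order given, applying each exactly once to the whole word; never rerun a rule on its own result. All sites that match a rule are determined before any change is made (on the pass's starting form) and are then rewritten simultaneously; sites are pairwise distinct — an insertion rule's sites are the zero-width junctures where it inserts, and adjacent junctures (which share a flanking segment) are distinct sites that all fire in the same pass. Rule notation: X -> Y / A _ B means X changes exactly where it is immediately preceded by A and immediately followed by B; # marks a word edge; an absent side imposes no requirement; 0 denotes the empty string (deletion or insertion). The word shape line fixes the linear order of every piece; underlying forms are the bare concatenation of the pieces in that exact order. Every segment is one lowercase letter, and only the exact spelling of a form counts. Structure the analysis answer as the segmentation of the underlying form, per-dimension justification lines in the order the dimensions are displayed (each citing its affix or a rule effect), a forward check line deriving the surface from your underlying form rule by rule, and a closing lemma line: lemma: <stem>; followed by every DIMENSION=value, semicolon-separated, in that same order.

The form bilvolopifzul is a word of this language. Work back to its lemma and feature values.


underlying: bielvo-lop-if-zul
ASPECT=du - signalled by the affix -if
TOR=lu - signalled by the affix -zul
NUM=mi - signalled by the affix -lop
check: bielvolopifzul -> bielvolopifzul -> bilvolopifzul
lemma: bielvo; ASPECT=du; TOR=lu; NUM=mi
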